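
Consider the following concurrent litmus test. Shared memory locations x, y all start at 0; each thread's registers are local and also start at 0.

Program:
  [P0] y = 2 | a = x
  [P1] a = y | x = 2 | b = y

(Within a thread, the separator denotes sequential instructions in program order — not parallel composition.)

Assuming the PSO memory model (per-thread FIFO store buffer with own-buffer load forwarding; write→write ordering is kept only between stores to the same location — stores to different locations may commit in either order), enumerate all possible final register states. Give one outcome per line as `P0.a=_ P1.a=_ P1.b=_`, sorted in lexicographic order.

P0.a=0 P1.a=0 P1.b=0
P0.a=0 P1.a=0 P1.b=2
P0.a=0 P1.a=2 P1.b=2
P0.a=2 P1.a=0 P1.b=0
P0.a=2 P1.a=0 P1.b=2
P0.a=2 P1.a=2 P1.b=2

outcome vector order: (P0.a,P1.a,P1.b)
|PSO outcomes| = 6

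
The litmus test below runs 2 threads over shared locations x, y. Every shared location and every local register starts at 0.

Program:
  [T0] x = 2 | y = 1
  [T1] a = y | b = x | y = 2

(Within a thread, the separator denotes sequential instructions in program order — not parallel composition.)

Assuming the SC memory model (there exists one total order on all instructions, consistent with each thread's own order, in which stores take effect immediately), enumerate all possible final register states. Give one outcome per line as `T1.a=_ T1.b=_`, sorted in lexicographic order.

outcome vector order: (T1.a,T1.b)
|SC outcomes| = 3

T1.a=0 T1.b=0
T1.a=0 T1.b=2
T1.a=1 T1.b=2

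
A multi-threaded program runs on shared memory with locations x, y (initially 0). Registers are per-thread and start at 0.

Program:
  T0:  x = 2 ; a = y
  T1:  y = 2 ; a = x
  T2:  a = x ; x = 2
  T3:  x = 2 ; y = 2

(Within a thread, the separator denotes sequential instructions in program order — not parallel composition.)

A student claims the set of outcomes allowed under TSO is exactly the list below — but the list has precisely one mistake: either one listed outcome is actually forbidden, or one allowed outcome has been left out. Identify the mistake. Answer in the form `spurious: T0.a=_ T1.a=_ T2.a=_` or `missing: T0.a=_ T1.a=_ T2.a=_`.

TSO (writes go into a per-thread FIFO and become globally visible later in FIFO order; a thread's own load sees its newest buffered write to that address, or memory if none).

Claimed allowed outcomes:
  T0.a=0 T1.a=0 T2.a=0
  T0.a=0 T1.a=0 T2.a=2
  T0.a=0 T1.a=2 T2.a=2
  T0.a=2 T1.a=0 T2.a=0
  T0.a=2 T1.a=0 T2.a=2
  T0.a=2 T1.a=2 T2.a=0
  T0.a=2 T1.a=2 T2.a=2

outcome vector order: (T0.a,T1.a,T2.a)
TSO (8): (0,0,0); (0,0,2); (0,2,0); (0,2,2); (2,0,0); (2,0,2); (2,2,0); (2,2,2)
TSO∖claimed = {(0,2,0)}

missing: T0.a=0 T1.a=2 T2.a=0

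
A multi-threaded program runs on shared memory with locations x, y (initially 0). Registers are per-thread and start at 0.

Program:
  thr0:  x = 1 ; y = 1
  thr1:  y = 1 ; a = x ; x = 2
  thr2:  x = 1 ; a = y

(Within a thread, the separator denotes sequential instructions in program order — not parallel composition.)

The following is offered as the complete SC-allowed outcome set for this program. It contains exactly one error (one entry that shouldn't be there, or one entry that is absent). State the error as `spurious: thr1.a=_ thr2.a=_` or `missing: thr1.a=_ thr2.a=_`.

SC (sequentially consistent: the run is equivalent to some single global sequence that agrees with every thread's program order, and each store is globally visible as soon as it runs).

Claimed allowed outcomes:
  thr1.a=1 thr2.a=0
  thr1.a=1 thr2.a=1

outcome vector order: (thr1.a,thr2.a)
SC (3): 01, 10, 11
SC∖claimed = {01}

missing: thr1.a=0 thr2.a=1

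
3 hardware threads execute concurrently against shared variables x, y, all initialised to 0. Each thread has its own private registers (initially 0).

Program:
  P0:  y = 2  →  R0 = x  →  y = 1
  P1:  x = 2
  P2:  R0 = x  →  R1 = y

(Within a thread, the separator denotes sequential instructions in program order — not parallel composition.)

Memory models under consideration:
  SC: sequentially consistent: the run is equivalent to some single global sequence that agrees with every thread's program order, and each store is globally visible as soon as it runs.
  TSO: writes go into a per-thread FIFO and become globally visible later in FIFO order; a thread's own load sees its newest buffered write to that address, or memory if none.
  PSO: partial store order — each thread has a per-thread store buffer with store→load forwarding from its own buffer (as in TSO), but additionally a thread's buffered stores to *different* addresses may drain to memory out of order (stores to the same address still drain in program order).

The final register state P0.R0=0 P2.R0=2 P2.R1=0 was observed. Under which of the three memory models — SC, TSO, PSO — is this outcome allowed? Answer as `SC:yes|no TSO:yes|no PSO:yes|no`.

outcome vector order: (P0.R0,P2.R0,P2.R1)
[SC] allowed = {0/0/0; 0/0/1; 0/0/2; 0/2/1; 0/2/2; 2/0/0; 2/0/1; 2/0/2; 2/2/0; 2/2/1; 2/2/2}
[TSO] allowed = {0/0/0; 0/0/1; 0/0/2; 0/2/0; 0/2/1; 0/2/2; 2/0/0; 2/0/1; 2/0/2; 2/2/0; 2/2/1; 2/2/2}
[PSO] allowed = {0/0/0; 0/0/1; 0/0/2; 0/2/0; 0/2/1; 0/2/2; 2/0/0; 2/0/1; 2/0/2; 2/2/0; 2/2/1; 2/2/2}
target 0/2/0 ∈ {TSO,PSO}

SC:no TSO:yes PSO:yes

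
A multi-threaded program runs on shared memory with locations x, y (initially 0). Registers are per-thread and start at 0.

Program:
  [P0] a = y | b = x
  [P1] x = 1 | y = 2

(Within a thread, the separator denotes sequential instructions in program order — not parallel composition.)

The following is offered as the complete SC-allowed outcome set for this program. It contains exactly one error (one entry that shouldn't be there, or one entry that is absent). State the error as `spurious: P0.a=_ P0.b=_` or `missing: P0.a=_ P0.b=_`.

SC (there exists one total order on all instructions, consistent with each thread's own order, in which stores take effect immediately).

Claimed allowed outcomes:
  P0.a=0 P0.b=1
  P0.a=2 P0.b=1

missing: P0.a=0 P0.b=0

outcome vector order: (P0.a,P0.b)
[SC] allowed = {00 01 21}
SC∖claimed = {00}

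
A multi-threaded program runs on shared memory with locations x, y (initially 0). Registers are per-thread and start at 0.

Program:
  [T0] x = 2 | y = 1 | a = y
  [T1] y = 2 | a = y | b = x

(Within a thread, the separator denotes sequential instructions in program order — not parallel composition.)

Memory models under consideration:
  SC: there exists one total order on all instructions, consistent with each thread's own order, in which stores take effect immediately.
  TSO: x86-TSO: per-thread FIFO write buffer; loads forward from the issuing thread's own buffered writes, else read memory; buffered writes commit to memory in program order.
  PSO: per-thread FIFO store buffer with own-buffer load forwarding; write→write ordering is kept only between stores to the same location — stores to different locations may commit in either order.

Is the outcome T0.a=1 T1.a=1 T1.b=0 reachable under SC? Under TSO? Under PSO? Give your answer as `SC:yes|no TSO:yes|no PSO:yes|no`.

outcome vector order: (T0.a,T1.a,T1.b)
SC: 4 outcomes — {(1,1,2); (1,2,0); (1,2,2); (2,2,2)}
TSO: 5 outcomes — {(1,1,2); (1,2,0); (1,2,2); (2,2,0); (2,2,2)}
PSO: 6 outcomes — {(1,1,0); (1,1,2); (1,2,0); (1,2,2); (2,2,0); (2,2,2)}
target (1,1,0) ∈ {PSO}

SC:no TSO:no PSO:yes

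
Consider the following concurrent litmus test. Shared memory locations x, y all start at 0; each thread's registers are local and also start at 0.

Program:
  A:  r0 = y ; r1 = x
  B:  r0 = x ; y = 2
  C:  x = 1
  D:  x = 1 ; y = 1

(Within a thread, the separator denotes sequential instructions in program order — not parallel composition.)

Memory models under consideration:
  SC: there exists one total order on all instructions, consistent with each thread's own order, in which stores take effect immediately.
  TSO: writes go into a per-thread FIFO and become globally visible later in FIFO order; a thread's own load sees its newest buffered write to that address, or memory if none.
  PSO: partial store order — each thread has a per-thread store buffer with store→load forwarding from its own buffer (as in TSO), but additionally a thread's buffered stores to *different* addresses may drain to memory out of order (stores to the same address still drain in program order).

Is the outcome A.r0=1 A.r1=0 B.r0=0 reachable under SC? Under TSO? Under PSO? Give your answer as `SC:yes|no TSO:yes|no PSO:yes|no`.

outcome vector order: (A.r0,A.r1,B.r0)
SC (9): (0,0,0); (0,0,1); (0,1,0); (0,1,1); (1,1,0); (1,1,1); (2,0,0); (2,1,0); (2,1,1)
TSO (9): (0,0,0); (0,0,1); (0,1,0); (0,1,1); (1,1,0); (1,1,1); (2,0,0); (2,1,0); (2,1,1)
PSO (11): (0,0,0); (0,0,1); (0,1,0); (0,1,1); (1,0,0); (1,0,1); (1,1,0); (1,1,1); (2,0,0); (2,1,0); (2,1,1)
target (1,0,0) ∈ {PSO}

SC:no TSO:no PSO:yes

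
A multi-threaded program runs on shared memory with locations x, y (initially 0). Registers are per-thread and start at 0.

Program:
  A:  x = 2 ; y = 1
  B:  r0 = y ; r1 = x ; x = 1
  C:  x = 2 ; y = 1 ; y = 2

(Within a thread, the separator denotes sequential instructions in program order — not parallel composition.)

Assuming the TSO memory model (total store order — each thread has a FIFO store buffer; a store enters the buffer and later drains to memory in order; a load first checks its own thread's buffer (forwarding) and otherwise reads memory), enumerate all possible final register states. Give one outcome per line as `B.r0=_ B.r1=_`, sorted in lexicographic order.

B.r0=0 B.r1=0
B.r0=0 B.r1=2
B.r0=1 B.r1=2
B.r0=2 B.r1=2

outcome vector order: (B.r0,B.r1)
|TSO outcomes| = 4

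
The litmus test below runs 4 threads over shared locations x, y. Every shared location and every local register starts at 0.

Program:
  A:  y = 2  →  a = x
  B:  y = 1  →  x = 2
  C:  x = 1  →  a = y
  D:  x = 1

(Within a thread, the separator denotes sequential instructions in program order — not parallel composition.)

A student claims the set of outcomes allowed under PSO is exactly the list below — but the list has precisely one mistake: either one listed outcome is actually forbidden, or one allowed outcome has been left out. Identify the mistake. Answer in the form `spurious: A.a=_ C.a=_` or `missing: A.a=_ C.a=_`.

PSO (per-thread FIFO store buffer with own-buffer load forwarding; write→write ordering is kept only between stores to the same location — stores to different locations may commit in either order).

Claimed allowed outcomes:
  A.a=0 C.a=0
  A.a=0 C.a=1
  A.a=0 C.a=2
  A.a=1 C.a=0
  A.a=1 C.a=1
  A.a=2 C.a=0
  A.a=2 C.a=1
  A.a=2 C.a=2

outcome vector order: (A.a,C.a)
under PSO → 0/0; 0/1; 0/2; 1/0; 1/1; 1/2; 2/0; 2/1; 2/2
PSO∖claimed = {1/2}

missing: A.a=1 C.a=2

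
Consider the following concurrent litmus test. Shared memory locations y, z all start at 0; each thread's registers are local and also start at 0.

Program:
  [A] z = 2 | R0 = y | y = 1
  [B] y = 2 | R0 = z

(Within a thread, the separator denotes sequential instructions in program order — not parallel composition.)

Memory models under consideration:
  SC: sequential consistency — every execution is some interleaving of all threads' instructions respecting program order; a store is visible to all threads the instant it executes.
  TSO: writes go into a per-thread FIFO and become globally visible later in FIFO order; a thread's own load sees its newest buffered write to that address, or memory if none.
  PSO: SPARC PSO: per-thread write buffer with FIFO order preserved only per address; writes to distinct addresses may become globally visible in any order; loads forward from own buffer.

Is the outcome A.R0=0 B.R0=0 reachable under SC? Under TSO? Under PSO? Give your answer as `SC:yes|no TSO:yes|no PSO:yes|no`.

outcome vector order: (A.R0,B.R0)
[SC] allowed = {<0 2>; <2 0>; <2 2>}
[TSO] allowed = {<0 0>; <0 2>; <2 0>; <2 2>}
[PSO] allowed = {<0 0>; <0 2>; <2 0>; <2 2>}
target <0 0> ∈ {TSO,PSO}

SC:no TSO:yes PSO:yes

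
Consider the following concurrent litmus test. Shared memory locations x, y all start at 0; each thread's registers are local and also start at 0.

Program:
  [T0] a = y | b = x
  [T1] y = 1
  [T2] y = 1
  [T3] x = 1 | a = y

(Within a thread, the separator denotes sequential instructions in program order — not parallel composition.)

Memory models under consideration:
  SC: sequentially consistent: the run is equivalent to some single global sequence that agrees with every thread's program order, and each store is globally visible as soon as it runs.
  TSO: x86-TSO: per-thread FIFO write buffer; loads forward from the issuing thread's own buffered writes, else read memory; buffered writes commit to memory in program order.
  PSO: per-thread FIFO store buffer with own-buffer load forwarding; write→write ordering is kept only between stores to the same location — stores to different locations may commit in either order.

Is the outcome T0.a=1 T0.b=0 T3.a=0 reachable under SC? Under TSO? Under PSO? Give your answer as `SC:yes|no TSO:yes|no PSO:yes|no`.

outcome vector order: (T0.a,T0.b,T3.a)
[SC] allowed = {000, 001, 010, 011, 101, 110, 111}
[TSO] allowed = {000, 001, 010, 011, 100, 101, 110, 111}
[PSO] allowed = {000, 001, 010, 011, 100, 101, 110, 111}
target 100 ∈ {TSO,PSO}

SC:no TSO:yes PSO:yes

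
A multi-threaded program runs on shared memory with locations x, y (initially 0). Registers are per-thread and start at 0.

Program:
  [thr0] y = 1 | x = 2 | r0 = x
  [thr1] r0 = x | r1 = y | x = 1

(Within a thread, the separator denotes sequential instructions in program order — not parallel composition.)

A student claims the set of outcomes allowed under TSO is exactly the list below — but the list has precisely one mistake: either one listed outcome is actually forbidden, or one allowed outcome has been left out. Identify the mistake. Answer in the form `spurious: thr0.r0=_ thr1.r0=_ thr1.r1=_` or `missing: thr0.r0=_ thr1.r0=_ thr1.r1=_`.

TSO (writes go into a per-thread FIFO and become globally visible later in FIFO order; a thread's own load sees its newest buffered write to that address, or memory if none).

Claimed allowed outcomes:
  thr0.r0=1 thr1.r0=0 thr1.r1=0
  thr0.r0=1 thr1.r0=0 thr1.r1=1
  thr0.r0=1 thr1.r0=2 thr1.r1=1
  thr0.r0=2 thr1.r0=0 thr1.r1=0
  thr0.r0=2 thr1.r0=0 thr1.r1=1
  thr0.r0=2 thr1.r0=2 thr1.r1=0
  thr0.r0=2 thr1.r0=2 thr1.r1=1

spurious: thr0.r0=2 thr1.r0=2 thr1.r1=0

outcome vector order: (thr0.r0,thr1.r0,thr1.r1)
[TSO] allowed = {(1,0,0); (1,0,1); (1,2,1); (2,0,0); (2,0,1); (2,2,1)}
claimed∖TSO = {(2,2,0)}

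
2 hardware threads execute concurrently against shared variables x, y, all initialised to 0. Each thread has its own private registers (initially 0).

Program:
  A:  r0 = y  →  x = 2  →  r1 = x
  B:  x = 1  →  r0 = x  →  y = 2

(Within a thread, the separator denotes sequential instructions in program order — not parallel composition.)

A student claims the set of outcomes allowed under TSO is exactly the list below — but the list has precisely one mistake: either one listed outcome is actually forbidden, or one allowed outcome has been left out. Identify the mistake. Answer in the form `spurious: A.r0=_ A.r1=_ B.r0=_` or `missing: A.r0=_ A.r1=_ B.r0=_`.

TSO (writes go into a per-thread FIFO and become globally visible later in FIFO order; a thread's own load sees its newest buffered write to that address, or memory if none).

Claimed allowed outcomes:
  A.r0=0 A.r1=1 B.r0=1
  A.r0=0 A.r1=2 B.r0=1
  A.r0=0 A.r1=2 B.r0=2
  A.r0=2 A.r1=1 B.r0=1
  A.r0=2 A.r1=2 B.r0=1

spurious: A.r0=2 A.r1=1 B.r0=1

outcome vector order: (A.r0,A.r1,B.r0)
[TSO] allowed = {(0,1,1); (0,2,1); (0,2,2); (2,2,1)}
claimed∖TSO = {(2,1,1)}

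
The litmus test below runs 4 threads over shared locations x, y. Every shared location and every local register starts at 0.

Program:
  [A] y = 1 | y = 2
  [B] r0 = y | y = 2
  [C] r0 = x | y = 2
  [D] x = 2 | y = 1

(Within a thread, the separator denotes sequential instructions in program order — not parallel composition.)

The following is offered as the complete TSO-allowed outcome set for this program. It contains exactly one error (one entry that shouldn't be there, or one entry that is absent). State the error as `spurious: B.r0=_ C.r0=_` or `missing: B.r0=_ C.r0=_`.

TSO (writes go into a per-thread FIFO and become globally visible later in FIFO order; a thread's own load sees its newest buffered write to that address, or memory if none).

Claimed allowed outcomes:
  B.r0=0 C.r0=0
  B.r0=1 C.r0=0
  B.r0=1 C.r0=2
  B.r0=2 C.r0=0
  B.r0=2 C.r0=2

missing: B.r0=0 C.r0=2

outcome vector order: (B.r0,C.r0)
under TSO → 00; 02; 10; 12; 20; 22
TSO∖claimed = {02}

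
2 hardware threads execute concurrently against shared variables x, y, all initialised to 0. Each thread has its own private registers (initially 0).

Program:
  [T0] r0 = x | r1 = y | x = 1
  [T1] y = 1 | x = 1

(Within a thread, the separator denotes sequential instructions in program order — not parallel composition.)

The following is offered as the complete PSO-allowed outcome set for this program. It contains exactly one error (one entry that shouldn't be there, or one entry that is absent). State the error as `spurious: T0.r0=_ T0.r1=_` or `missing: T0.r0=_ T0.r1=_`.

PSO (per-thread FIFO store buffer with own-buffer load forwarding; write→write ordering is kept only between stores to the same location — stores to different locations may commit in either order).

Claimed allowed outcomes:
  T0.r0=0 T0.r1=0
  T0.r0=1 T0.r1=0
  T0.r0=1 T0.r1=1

outcome vector order: (T0.r0,T0.r1)
PSO (4): <0 0> <0 1> <1 0> <1 1>
PSO∖claimed = {<0 1>}

missing: T0.r0=0 T0.r1=1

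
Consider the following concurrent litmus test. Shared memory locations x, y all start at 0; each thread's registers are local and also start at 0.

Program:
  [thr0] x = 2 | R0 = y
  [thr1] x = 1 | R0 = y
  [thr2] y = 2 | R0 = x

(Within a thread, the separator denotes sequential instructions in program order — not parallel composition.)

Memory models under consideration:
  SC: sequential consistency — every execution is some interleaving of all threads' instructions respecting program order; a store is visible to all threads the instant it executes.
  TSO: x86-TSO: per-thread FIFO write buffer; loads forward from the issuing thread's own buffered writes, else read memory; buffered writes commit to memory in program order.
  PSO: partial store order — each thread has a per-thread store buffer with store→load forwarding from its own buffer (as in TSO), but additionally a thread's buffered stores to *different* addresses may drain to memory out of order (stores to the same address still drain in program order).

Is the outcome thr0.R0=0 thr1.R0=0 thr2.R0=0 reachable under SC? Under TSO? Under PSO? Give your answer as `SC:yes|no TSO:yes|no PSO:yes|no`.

outcome vector order: (thr0.R0,thr1.R0,thr2.R0)
SC: 9 outcomes — {0/0/1, 0/0/2, 0/2/1, 0/2/2, 2/0/1, 2/0/2, 2/2/0, 2/2/1, 2/2/2}
TSO: 12 outcomes — {0/0/0, 0/0/1, 0/0/2, 0/2/0, 0/2/1, 0/2/2, 2/0/0, 2/0/1, 2/0/2, 2/2/0, 2/2/1, 2/2/2}
PSO: 12 outcomes — {0/0/0, 0/0/1, 0/0/2, 0/2/0, 0/2/1, 0/2/2, 2/0/0, 2/0/1, 2/0/2, 2/2/0, 2/2/1, 2/2/2}
target 0/0/0 ∈ {TSO,PSO}

SC:no TSO:yes PSO:yes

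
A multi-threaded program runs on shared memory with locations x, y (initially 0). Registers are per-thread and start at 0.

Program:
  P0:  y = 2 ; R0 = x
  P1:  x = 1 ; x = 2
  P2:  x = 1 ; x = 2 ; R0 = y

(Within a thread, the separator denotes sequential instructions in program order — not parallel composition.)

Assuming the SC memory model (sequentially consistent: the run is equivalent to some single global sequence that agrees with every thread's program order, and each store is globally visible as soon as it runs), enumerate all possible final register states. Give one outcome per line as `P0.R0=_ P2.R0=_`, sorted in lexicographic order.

outcome vector order: (P0.R0,P2.R0)
|SC outcomes| = 5

P0.R0=0 P2.R0=2
P0.R0=1 P2.R0=0
P0.R0=1 P2.R0=2
P0.R0=2 P2.R0=0
P0.R0=2 P2.R0=2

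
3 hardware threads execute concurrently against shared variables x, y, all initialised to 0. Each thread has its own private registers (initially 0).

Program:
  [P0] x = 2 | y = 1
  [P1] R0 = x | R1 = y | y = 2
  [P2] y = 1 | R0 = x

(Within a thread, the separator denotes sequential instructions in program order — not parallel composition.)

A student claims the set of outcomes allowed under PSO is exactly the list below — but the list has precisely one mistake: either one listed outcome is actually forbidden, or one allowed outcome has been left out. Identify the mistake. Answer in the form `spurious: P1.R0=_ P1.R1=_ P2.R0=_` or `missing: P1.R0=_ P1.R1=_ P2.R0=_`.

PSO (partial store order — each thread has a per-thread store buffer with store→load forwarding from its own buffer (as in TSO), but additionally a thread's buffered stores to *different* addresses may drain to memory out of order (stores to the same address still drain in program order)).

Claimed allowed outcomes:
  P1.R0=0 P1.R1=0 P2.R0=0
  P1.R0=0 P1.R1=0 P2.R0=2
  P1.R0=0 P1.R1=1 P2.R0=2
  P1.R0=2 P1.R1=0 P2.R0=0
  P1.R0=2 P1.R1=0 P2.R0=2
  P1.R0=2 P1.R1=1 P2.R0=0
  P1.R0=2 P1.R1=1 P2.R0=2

outcome vector order: (P1.R0,P1.R1,P2.R0)
[PSO] allowed = {(0,0,0) (0,0,2) (0,1,0) (0,1,2) (2,0,0) (2,0,2) (2,1,0) (2,1,2)}
PSO∖claimed = {(0,1,0)}

missing: P1.R0=0 P1.R1=1 P2.R0=0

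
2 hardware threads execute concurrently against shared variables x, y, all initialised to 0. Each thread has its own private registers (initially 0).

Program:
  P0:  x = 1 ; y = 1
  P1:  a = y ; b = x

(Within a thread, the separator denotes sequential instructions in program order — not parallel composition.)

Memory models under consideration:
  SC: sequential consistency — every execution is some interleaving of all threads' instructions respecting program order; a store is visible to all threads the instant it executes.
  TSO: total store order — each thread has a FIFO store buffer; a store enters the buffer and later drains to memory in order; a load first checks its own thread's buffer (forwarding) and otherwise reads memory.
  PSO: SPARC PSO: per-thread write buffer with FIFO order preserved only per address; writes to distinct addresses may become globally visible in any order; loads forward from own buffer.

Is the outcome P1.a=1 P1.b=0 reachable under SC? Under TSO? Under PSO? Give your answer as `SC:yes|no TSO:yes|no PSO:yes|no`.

SC:no TSO:no PSO:yes

outcome vector order: (P1.a,P1.b)
SC: 3 outcomes — {<0 0>; <0 1>; <1 1>}
TSO: 3 outcomes — {<0 0>; <0 1>; <1 1>}
PSO: 4 outcomes — {<0 0>; <0 1>; <1 0>; <1 1>}
target <1 0> ∈ {PSO}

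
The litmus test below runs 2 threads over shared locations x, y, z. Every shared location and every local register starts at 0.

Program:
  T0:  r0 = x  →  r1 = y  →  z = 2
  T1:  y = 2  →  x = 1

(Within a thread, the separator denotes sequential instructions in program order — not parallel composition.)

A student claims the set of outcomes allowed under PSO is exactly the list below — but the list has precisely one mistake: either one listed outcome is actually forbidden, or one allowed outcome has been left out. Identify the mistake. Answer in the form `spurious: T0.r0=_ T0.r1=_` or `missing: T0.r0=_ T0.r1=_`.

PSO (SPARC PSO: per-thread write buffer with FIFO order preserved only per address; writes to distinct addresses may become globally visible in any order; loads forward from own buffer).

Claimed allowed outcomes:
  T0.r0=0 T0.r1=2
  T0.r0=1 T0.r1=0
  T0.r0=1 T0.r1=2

outcome vector order: (T0.r0,T0.r1)
under PSO → 00; 02; 10; 12
PSO∖claimed = {00}

missing: T0.r0=0 T0.r1=0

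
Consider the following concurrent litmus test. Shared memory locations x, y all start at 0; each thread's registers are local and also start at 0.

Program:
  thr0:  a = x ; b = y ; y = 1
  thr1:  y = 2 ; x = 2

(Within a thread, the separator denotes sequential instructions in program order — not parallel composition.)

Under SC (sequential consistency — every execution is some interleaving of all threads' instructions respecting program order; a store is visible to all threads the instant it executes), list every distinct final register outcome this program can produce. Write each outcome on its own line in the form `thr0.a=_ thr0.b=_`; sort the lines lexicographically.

outcome vector order: (thr0.a,thr0.b)
|SC outcomes| = 3

thr0.a=0 thr0.b=0
thr0.a=0 thr0.b=2
thr0.a=2 thr0.b=2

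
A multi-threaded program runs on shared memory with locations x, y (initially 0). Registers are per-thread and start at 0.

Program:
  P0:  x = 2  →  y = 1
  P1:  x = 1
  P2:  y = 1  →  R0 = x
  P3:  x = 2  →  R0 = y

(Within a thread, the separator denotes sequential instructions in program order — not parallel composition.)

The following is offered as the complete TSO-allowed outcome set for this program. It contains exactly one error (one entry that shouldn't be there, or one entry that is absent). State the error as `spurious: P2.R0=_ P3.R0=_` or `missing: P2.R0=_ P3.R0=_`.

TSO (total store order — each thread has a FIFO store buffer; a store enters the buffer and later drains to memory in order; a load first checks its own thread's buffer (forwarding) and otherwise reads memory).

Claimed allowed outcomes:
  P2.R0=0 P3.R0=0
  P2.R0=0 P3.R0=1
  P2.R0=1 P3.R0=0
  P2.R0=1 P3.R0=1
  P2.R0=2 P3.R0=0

missing: P2.R0=2 P3.R0=1

outcome vector order: (P2.R0,P3.R0)
TSO (6): 00 01 10 11 20 21
TSO∖claimed = {21}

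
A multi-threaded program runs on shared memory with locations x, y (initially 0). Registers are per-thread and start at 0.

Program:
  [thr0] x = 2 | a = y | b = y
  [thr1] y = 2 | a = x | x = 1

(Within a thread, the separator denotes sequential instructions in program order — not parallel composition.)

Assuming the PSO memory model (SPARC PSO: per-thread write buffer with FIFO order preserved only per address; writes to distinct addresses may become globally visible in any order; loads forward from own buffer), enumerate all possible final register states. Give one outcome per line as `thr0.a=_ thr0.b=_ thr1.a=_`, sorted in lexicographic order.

thr0.a=0 thr0.b=0 thr1.a=0
thr0.a=0 thr0.b=0 thr1.a=2
thr0.a=0 thr0.b=2 thr1.a=0
thr0.a=0 thr0.b=2 thr1.a=2
thr0.a=2 thr0.b=2 thr1.a=0
thr0.a=2 thr0.b=2 thr1.a=2

outcome vector order: (thr0.a,thr0.b,thr1.a)
|PSO outcomes| = 6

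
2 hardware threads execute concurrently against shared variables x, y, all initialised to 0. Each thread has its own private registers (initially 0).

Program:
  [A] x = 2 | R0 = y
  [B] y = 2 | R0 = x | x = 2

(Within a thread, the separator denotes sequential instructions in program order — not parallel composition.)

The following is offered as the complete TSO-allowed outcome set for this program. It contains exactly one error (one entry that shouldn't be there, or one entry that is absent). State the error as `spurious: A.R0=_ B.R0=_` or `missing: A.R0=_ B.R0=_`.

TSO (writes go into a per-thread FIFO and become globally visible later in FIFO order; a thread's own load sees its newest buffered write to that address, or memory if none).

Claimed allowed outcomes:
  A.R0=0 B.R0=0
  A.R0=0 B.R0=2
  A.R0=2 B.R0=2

missing: A.R0=2 B.R0=0

outcome vector order: (A.R0,B.R0)
under TSO → (0,0), (0,2), (2,0), (2,2)
TSO∖claimed = {(2,0)}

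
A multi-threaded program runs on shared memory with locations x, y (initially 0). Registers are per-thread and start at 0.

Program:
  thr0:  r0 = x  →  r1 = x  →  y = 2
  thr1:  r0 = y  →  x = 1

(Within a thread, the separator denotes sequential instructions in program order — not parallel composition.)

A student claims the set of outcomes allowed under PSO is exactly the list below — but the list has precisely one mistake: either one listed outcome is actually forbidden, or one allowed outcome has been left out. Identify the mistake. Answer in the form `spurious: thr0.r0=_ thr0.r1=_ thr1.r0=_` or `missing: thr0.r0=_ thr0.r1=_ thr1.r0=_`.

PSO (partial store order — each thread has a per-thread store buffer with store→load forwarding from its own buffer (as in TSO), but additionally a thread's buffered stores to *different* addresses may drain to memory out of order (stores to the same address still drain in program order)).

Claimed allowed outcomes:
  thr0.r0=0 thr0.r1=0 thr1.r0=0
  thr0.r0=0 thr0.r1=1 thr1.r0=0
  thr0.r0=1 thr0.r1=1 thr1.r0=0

outcome vector order: (thr0.r0,thr0.r1,thr1.r0)
PSO (4): 0/0/0; 0/0/2; 0/1/0; 1/1/0
PSO∖claimed = {0/0/2}

missing: thr0.r0=0 thr0.r1=0 thr1.r0=2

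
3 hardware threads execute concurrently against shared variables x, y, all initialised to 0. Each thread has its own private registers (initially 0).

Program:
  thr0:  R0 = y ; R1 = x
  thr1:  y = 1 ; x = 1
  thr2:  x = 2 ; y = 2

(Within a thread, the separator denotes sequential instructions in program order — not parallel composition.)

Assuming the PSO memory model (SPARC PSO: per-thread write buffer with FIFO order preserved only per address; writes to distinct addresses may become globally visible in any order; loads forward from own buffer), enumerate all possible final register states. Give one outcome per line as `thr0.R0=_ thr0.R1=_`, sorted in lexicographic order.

outcome vector order: (thr0.R0,thr0.R1)
|PSO outcomes| = 9

thr0.R0=0 thr0.R1=0
thr0.R0=0 thr0.R1=1
thr0.R0=0 thr0.R1=2
thr0.R0=1 thr0.R1=0
thr0.R0=1 thr0.R1=1
thr0.R0=1 thr0.R1=2
thr0.R0=2 thr0.R1=0
thr0.R0=2 thr0.R1=1
thr0.R0=2 thr0.R1=2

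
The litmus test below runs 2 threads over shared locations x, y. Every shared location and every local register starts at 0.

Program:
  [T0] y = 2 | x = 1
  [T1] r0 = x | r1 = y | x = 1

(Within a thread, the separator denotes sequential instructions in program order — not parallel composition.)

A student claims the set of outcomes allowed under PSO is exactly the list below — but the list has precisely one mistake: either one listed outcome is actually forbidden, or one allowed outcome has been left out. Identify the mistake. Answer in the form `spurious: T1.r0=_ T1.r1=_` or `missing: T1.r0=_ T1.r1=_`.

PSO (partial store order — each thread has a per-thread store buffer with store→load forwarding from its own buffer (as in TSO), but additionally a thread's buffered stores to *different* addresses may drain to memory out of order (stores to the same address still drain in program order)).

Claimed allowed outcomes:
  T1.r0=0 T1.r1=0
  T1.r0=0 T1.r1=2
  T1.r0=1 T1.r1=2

missing: T1.r0=1 T1.r1=0

outcome vector order: (T1.r0,T1.r1)
PSO (4): (0,0), (0,2), (1,0), (1,2)
PSO∖claimed = {(1,0)}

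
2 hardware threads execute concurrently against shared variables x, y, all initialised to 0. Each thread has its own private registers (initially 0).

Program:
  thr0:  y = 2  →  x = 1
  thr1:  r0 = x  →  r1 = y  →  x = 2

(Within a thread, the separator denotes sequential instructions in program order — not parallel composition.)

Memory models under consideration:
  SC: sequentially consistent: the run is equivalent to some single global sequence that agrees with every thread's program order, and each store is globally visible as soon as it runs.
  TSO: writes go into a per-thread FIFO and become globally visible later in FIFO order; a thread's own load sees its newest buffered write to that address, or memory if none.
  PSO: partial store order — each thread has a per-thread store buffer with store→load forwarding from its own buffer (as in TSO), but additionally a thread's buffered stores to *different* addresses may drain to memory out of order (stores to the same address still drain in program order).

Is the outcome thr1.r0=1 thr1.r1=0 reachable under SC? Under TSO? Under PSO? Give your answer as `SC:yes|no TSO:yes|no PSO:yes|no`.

outcome vector order: (thr1.r0,thr1.r1)
[SC] allowed = {0/0 0/2 1/2}
[TSO] allowed = {0/0 0/2 1/2}
[PSO] allowed = {0/0 0/2 1/0 1/2}
target 1/0 ∈ {PSO}

SC:no TSO:no PSO:yes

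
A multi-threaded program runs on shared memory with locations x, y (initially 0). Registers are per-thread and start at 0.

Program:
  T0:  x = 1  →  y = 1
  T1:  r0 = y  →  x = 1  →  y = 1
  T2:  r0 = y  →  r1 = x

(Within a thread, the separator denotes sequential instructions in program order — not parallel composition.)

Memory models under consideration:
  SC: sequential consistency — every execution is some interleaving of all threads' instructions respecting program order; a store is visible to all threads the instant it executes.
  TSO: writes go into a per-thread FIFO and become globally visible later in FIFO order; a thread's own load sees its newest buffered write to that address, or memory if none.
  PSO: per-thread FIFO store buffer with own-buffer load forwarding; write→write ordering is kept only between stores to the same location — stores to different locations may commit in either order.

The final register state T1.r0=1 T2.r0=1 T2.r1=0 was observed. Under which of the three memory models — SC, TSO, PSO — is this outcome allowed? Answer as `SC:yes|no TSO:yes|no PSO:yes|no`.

SC:no TSO:no PSO:yes

outcome vector order: (T1.r0,T2.r0,T2.r1)
[SC] allowed = {<0 0 0>; <0 0 1>; <0 1 1>; <1 0 0>; <1 0 1>; <1 1 1>}
[TSO] allowed = {<0 0 0>; <0 0 1>; <0 1 1>; <1 0 0>; <1 0 1>; <1 1 1>}
[PSO] allowed = {<0 0 0>; <0 0 1>; <0 1 0>; <0 1 1>; <1 0 0>; <1 0 1>; <1 1 0>; <1 1 1>}
target <1 1 0> ∈ {PSO}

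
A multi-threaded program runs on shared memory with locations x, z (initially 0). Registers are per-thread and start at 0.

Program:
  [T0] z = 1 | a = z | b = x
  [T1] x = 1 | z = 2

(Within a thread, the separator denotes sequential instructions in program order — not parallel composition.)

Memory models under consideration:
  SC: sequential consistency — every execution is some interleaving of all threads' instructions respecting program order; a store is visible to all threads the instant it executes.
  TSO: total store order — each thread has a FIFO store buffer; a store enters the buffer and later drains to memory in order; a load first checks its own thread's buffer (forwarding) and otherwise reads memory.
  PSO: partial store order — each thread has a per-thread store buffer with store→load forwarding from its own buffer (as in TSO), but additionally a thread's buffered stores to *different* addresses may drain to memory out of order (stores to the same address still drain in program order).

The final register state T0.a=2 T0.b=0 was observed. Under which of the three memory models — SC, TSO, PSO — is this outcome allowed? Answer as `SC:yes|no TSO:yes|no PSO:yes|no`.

SC:no TSO:no PSO:yes

outcome vector order: (T0.a,T0.b)
SC (3): 1/0, 1/1, 2/1
TSO (3): 1/0, 1/1, 2/1
PSO (4): 1/0, 1/1, 2/0, 2/1
target 2/0 ∈ {PSO}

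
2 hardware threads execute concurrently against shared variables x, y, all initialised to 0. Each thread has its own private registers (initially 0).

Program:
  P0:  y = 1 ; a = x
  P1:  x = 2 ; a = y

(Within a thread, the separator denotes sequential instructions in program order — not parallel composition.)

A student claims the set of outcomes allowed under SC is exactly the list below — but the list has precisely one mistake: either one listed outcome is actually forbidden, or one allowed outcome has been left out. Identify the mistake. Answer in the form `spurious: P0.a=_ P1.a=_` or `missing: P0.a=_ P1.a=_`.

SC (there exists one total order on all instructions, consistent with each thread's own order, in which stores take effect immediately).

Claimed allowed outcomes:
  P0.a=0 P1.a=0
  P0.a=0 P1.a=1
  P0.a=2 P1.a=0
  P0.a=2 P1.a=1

spurious: P0.a=0 P1.a=0

outcome vector order: (P0.a,P1.a)
under SC → <0 1>; <2 0>; <2 1>
claimed∖SC = {<0 0>}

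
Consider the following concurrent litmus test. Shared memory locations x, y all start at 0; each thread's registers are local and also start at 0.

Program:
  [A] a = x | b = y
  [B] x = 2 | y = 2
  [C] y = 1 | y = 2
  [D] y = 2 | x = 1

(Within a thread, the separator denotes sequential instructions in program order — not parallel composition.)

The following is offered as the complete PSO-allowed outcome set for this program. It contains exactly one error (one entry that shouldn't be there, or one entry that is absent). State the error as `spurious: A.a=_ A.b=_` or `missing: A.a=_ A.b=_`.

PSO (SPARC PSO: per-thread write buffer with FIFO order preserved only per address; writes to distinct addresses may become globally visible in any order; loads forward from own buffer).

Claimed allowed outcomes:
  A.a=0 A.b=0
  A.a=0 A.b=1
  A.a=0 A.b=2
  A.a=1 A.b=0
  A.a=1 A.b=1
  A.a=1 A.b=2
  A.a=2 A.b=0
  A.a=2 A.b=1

outcome vector order: (A.a,A.b)
[PSO] allowed = {(0,0); (0,1); (0,2); (1,0); (1,1); (1,2); (2,0); (2,1); (2,2)}
PSO∖claimed = {(2,2)}

missing: A.a=2 A.b=2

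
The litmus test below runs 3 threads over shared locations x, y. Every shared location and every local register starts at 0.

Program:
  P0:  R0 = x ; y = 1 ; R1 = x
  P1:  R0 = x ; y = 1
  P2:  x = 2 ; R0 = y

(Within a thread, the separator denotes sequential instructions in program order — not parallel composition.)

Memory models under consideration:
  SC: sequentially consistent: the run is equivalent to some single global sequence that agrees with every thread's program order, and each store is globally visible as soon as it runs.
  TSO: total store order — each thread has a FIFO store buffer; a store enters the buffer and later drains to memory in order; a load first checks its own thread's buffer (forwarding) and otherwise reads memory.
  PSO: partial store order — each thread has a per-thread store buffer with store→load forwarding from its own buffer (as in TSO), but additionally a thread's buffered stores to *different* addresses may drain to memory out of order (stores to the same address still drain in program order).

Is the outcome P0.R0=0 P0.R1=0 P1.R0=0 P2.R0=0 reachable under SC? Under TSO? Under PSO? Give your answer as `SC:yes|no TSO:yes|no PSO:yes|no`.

SC:no TSO:yes PSO:yes

outcome vector order: (P0.R0,P0.R1,P1.R0,P2.R0)
SC: 10 outcomes — {(0,0,0,1); (0,0,2,1); (0,2,0,0); (0,2,0,1); (0,2,2,0); (0,2,2,1); (2,2,0,0); (2,2,0,1); (2,2,2,0); (2,2,2,1)}
TSO: 12 outcomes — {(0,0,0,0); (0,0,0,1); (0,0,2,0); (0,0,2,1); (0,2,0,0); (0,2,0,1); (0,2,2,0); (0,2,2,1); (2,2,0,0); (2,2,0,1); (2,2,2,0); (2,2,2,1)}
PSO: 12 outcomes — {(0,0,0,0); (0,0,0,1); (0,0,2,0); (0,0,2,1); (0,2,0,0); (0,2,0,1); (0,2,2,0); (0,2,2,1); (2,2,0,0); (2,2,0,1); (2,2,2,0); (2,2,2,1)}
target (0,0,0,0) ∈ {TSO,PSO}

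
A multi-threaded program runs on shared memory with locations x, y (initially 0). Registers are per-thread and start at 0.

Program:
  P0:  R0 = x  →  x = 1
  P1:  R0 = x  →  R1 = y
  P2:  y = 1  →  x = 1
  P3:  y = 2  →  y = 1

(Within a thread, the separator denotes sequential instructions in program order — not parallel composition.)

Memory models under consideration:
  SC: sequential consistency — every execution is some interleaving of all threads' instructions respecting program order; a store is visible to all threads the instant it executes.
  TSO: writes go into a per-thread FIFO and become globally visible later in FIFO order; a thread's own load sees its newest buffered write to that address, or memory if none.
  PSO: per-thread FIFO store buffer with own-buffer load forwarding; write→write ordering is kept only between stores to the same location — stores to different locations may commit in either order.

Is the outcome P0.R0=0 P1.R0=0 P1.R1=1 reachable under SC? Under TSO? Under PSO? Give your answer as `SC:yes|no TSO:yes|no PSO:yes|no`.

SC:yes TSO:yes PSO:yes

outcome vector order: (P0.R0,P1.R0,P1.R1)
[SC] allowed = {<0 0 0>; <0 0 1>; <0 0 2>; <0 1 0>; <0 1 1>; <0 1 2>; <1 0 0>; <1 0 1>; <1 0 2>; <1 1 1>; <1 1 2>}
[TSO] allowed = {<0 0 0>; <0 0 1>; <0 0 2>; <0 1 0>; <0 1 1>; <0 1 2>; <1 0 0>; <1 0 1>; <1 0 2>; <1 1 1>; <1 1 2>}
[PSO] allowed = {<0 0 0>; <0 0 1>; <0 0 2>; <0 1 0>; <0 1 1>; <0 1 2>; <1 0 0>; <1 0 1>; <1 0 2>; <1 1 0>; <1 1 1>; <1 1 2>}
target <0 0 1> ∈ {SC,TSO,PSO}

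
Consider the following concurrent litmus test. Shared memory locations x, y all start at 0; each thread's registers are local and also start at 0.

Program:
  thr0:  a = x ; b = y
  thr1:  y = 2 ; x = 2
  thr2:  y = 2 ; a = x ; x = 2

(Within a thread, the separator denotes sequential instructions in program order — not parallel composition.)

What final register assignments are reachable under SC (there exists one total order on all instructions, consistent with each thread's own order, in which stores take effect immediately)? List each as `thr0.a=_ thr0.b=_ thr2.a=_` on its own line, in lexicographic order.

outcome vector order: (thr0.a,thr0.b,thr2.a)
|SC outcomes| = 6

thr0.a=0 thr0.b=0 thr2.a=0
thr0.a=0 thr0.b=0 thr2.a=2
thr0.a=0 thr0.b=2 thr2.a=0
thr0.a=0 thr0.b=2 thr2.a=2
thr0.a=2 thr0.b=2 thr2.a=0
thr0.a=2 thr0.b=2 thr2.a=2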